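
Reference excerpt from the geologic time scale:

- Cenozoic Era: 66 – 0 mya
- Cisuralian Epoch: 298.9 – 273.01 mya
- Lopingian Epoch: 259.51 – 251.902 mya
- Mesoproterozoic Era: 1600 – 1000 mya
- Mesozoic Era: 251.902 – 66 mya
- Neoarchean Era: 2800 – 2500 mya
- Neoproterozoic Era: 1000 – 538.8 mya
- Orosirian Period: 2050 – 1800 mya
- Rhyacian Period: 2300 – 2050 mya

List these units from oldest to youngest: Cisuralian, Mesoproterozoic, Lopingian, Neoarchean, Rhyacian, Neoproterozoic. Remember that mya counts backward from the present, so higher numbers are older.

Neoarchean → Rhyacian → Mesoproterozoic → Neoproterozoic → Cisuralian → Lopingian

Read off each span (Ma): Cisuralian 298.9–273.01; Mesoproterozoic 1600–1000; Lopingian 259.51–251.902; Neoarchean 2800–2500; Rhyacian 2300–2050; Neoproterozoic 1000–538.8.
Larger Ma is older, so oldest→youngest is Neoarchean, Rhyacian, Mesoproterozoic, Neoproterozoic, Cisuralian, Lopingian.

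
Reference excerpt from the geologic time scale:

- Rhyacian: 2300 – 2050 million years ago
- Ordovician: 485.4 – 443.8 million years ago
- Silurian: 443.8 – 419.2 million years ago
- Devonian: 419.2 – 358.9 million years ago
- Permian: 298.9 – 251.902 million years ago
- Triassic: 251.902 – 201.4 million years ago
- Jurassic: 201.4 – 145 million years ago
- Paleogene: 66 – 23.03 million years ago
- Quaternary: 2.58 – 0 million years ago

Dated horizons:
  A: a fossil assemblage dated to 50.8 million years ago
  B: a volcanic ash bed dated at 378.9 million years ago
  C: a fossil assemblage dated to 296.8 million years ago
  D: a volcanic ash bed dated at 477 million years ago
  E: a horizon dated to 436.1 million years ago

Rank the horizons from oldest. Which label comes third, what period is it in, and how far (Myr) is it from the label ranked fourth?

Larger Ma means older, so oldest first: D 477 > E 436.1 > B 378.9 > C 296.8 > A 50.8.
Counting 3 along gives B (378.9 Ma); the excerpt puts that inside the Devonian, 419.2–358.9 Ma.
Next in line is C (296.8 Ma), and 378.9 − 296.8 = 82.1 Myr.

B, in the Devonian; 82.1 million years to C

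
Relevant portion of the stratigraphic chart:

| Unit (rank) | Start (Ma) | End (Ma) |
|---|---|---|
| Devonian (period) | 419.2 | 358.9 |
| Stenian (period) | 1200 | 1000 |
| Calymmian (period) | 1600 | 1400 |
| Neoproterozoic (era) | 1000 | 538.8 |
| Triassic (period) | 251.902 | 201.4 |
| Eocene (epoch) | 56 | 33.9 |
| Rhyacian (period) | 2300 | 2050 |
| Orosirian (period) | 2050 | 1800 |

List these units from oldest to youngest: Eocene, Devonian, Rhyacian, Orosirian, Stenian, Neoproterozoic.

Read off each span (Ma): Eocene 56–33.9; Devonian 419.2–358.9; Rhyacian 2300–2050; Orosirian 2050–1800; Stenian 1200–1000; Neoproterozoic 1000–538.8.
Larger Ma is older, so oldest→youngest is Rhyacian, Orosirian, Stenian, Neoproterozoic, Devonian, Eocene.

Rhyacian, Orosirian, Stenian, Neoproterozoic, Devonian, Eocene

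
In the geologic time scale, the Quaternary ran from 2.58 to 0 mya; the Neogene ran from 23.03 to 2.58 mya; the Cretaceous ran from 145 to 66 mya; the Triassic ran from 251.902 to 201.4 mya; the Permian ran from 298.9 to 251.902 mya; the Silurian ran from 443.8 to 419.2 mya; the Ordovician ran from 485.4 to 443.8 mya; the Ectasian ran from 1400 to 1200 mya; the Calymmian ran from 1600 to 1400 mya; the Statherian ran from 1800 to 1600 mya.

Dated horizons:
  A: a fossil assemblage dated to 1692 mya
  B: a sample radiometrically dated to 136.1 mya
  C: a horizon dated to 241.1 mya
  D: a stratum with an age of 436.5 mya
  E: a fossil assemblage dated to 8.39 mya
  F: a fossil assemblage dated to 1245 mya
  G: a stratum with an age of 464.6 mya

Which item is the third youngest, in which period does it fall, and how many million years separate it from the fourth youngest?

Smaller Ma means younger, so youngest first: E 8.39 < B 136.1 < C 241.1 < D 436.5 < G 464.6 < F 1245 < A 1692.
Counting 3 along gives C (241.1 Ma); the excerpt puts that inside the Triassic, 251.902–201.4 Ma.
Next in line is D (436.5 Ma), and 436.5 − 241.1 = 195.4 Myr.

C, in the Triassic; 195.4 million years to D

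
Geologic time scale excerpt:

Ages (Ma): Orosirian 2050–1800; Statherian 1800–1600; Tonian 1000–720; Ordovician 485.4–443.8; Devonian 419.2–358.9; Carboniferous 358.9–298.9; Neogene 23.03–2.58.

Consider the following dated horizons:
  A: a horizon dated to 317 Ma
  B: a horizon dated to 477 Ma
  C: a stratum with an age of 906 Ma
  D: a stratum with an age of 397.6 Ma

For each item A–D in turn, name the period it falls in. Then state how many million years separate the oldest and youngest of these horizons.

A — Carboniferous; B — Ordovician; C — Tonian; D — Devonian; span 589 million years

A: 317 Ma lies in 358.9–298.9 Ma, so Carboniferous.
B: 477 Ma lies in 485.4–443.8 Ma, so Ordovician.
C: 906 Ma lies in 1000–720 Ma, so Tonian.
D: 397.6 Ma lies in 419.2–358.9 Ma, so Devonian.
Oldest = 906 Ma, youngest = 317 Ma → span 589 Myr.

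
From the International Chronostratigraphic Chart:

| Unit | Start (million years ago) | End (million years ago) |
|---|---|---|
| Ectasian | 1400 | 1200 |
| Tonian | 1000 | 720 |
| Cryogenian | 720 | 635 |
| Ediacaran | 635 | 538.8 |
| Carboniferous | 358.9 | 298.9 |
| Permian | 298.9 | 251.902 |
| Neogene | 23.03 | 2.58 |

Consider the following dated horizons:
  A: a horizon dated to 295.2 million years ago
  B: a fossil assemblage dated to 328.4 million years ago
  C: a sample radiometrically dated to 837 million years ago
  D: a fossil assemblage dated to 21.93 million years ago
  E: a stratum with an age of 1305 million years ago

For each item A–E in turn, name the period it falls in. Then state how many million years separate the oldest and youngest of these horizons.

Match each age against the start–end ranges in the excerpt: A = 295.2 Ma → Permian (298.9–251.902); B = 328.4 Ma → Carboniferous (358.9–298.9); C = 837 Ma → Tonian (1000–720); D = 21.93 Ma → Neogene (23.03–2.58); E = 1305 Ma → Ectasian (1400–1200).
The largest age is 1305 Ma and the smallest is 21.93 Ma; their difference is 1283.07 Myr.

A — Permian; B — Carboniferous; C — Tonian; D — Neogene; E — Ectasian; span 1283.07 million years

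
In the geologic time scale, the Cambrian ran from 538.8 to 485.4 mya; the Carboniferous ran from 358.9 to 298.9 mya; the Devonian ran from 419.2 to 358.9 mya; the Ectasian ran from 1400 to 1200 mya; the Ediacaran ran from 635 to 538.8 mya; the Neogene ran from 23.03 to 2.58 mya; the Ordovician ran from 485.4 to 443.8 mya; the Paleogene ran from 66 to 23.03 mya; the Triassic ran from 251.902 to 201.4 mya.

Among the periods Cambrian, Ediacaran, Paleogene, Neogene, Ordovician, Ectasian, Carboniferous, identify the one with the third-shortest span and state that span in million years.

Paleogene, 42.97 million years

Durations: Cambrian 53.4; Ediacaran 96.2; Paleogene 42.97; Neogene 20.45; Ordovician 41.6; Ectasian 200; Carboniferous 60 Myr.
Sorted shortest-first: Neogene (20.45), Ordovician (41.6), Paleogene (42.97), Cambrian (53.4), Carboniferous (60), Ediacaran (96.2), Ectasian (200).
The third shortest is Paleogene at 42.97 Myr.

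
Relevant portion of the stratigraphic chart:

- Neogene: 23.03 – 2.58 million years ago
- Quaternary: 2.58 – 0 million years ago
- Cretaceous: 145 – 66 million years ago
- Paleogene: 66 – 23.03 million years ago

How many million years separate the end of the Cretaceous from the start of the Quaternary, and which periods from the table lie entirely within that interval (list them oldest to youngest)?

End of Cretaceous = 66 Ma; start of Quaternary = 2.58 Ma.
Gap = 66 − 2.58 = 63.42 Myr.
Periods wholly inside 66–2.58 Ma: Paleogene (66–23.03), Neogene (23.03–2.58).

63.42 million years; Paleogene, Neogene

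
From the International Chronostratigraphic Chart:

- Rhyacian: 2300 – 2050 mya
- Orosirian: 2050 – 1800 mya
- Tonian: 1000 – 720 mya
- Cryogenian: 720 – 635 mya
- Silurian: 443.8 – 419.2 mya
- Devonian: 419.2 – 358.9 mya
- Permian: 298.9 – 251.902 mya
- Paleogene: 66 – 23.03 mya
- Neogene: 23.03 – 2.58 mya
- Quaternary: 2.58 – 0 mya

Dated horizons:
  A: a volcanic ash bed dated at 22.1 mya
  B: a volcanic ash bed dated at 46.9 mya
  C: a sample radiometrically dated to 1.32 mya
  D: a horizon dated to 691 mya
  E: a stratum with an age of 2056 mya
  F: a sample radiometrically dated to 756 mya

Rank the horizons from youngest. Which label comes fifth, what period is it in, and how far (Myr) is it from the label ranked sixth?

Smaller Ma means younger, so youngest first: C 1.32 < A 22.1 < B 46.9 < D 691 < F 756 < E 2056.
Counting 5 along gives F (756 Ma); the excerpt puts that inside the Tonian, 1000–720 Ma.
Next in line is E (2056 Ma), and 2056 − 756 = 1300 Myr.

F, in the Tonian; 1300 million years to E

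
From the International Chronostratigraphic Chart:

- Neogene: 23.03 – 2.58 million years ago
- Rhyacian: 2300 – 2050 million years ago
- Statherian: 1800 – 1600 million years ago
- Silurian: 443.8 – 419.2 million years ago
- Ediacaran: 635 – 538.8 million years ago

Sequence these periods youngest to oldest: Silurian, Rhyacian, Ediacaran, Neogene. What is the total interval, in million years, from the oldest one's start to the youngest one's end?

Neogene → Silurian → Ediacaran → Rhyacian; total span 2297.42 Myr

Start ages (Ma): Rhyacian 2300, Ediacaran 635, Silurian 443.8, Neogene 23.03.
Ordered youngest to oldest: Neogene, Silurian, Ediacaran, Rhyacian.
Span = 2300 − 2.58 = 2297.42 Myr.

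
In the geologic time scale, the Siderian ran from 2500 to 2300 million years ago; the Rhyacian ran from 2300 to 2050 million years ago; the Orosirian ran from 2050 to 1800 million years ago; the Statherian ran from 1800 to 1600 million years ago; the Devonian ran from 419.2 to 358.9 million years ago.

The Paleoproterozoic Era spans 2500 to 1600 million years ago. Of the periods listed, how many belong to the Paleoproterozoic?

4

Periods inside 2500–1600 Ma: Siderian, Rhyacian, Orosirian, Statherian — 4 in total.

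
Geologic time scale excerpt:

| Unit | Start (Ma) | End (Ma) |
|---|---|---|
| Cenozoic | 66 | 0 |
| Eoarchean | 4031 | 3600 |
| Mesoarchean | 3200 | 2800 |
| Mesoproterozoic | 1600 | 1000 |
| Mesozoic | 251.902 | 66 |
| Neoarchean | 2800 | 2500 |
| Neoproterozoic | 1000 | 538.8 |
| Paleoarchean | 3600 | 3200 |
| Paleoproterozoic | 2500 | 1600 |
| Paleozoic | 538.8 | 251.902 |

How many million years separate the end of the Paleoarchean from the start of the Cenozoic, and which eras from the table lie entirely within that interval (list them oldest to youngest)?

3134 million years; Mesoarchean, Neoarchean, Paleoproterozoic, Mesoproterozoic, Neoproterozoic, Paleozoic, Mesozoic

The Paleoarchean closes at 3200 Ma and the Cenozoic opens at 66 Ma, so the interval is 3200 − 66 = 3134 Myr.
An era fits inside if it starts at or after 3200 Ma and ends at or before 66 Ma; oldest first that gives Mesoarchean, Neoarchean, Paleoproterozoic, Mesoproterozoic, Neoproterozoic, Paleozoic, Mesozoic.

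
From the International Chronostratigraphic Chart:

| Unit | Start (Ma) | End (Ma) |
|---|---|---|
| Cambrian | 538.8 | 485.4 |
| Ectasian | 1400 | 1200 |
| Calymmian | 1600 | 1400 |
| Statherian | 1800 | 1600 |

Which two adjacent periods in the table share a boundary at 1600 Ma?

Statherian and Calymmian

The Statherian ends at 1600 Ma and the Calymmian begins at 1600 Ma, so they share that boundary.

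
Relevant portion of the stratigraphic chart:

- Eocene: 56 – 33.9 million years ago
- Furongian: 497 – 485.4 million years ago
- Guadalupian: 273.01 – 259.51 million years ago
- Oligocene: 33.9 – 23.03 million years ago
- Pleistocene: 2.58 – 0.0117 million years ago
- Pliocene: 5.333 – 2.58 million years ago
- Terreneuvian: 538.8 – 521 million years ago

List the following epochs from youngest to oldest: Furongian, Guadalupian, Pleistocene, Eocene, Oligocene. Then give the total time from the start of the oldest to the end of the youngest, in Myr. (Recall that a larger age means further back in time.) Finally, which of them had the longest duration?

From the excerpt: Furongian 497–485.4; Guadalupian 273.01–259.51; Pleistocene 2.58–0.0117; Eocene 56–33.9; Oligocene 33.9–23.03 (Ma).
Larger Ma is earlier, so the oldest is Furongian and the youngest is Pleistocene; youngest to oldest: Pleistocene, Oligocene, Eocene, Guadalupian, Furongian.
Oldest start 497 minus youngest end 0.0117 gives 496.9883 Myr overall.
Individual lengths (start − end): Oligocene 10.87; Guadalupian 13.5; Pleistocene 2.5683; Eocene 22.1; Furongian 11.6. The largest is Eocene at 22.1 Myr.

Pleistocene → Oligocene → Eocene → Guadalupian → Furongian; total span 496.9883 Myr; longest is Eocene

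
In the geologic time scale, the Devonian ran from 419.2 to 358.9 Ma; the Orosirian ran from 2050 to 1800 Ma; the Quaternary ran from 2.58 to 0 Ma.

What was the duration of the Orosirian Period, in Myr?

2050 − 1800 = 250 million years.

250 million years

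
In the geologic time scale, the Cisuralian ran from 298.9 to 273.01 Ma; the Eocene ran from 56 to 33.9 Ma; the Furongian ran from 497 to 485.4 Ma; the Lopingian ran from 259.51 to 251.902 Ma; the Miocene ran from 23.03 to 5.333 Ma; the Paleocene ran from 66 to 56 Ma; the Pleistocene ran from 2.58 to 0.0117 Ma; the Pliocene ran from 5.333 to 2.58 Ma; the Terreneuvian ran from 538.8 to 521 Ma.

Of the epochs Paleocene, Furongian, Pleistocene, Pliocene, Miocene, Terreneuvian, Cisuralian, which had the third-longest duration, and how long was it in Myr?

Durations: Paleocene 10; Furongian 11.6; Pleistocene 2.5683; Pliocene 2.753; Miocene 17.697; Terreneuvian 17.8; Cisuralian 25.89 Myr.
Sorted longest-first: Cisuralian (25.89), Terreneuvian (17.8), Miocene (17.697), Furongian (11.6), Paleocene (10), Pliocene (2.753), Pleistocene (2.5683).
The third longest is Miocene at 17.697 Myr.

Miocene, 17.697 million years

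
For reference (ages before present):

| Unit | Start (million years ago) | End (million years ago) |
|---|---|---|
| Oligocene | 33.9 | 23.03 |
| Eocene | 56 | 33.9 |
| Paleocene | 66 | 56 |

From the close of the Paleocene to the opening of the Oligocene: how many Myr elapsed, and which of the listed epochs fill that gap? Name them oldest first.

22.1 million years; Eocene

End of Paleocene = 56 Ma; start of Oligocene = 33.9 Ma.
Gap = 56 − 33.9 = 22.1 Myr.
Epochs wholly inside 56–33.9 Ma: Eocene (56–33.9).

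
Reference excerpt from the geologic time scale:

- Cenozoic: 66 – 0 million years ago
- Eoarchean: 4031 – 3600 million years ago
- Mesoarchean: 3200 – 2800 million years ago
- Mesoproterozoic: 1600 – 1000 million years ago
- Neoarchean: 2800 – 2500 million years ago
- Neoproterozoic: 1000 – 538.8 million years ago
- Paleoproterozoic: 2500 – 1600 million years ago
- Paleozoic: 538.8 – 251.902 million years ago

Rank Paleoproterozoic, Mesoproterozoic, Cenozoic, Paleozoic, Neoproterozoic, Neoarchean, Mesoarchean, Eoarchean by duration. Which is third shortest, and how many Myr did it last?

Start − end for each: Paleoproterozoic 2500 − 1600 = 900; Mesoproterozoic 1600 − 1000 = 600; Cenozoic 66 − 0 = 66; Paleozoic 538.8 − 251.902 = 286.898; Neoproterozoic 1000 − 538.8 = 461.2; Neoarchean 2800 − 2500 = 300; Mesoarchean 3200 − 2800 = 400; Eoarchean 4031 − 3600 = 431.
Ranking these from shortest: Cenozoic < Paleozoic < Neoarchean < Mesoarchean < Eoarchean < Neoproterozoic < Mesoproterozoic < Paleoproterozoic.
Position 3 in that ranking is Neoarchean, which lasted 300 Myr.

Neoarchean, 300 million years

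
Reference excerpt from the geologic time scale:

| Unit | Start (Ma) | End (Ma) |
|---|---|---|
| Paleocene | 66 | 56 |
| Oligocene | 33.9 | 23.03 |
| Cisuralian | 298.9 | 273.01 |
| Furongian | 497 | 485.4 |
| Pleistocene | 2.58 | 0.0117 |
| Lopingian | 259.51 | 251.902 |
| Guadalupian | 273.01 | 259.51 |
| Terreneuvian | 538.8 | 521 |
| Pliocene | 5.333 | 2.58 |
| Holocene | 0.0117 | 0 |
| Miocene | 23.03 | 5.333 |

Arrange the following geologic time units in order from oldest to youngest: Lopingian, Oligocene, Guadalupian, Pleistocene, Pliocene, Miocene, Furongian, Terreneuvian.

Terreneuvian, Furongian, Guadalupian, Lopingian, Oligocene, Miocene, Pliocene, Pleistocene

The oldest of these is Terreneuvian (starts 538.8 Ma) and the youngest is Pleistocene (ends 0.0117 Ma).
In between, by decreasing start age: Furongian (497), Guadalupian (273.01), Lopingian (259.51), Oligocene (33.9), Miocene (23.03), Pliocene (5.333).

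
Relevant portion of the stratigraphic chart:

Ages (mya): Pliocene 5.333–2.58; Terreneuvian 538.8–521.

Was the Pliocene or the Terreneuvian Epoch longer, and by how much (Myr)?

Terreneuvian, by 15.047 million years

Pliocene: 5.333 − 2.58 = 2.753 Myr.
Terreneuvian: 538.8 − 521 = 17.8 Myr.
Difference: 17.8 − 2.753 = 15.047 Myr, so the Terreneuvian was longer.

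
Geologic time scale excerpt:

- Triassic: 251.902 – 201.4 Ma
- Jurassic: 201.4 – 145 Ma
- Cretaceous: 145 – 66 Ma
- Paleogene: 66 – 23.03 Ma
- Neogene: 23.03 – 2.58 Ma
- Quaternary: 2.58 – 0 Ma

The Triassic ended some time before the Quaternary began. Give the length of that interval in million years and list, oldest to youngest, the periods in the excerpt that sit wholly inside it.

The Triassic closes at 201.4 Ma and the Quaternary opens at 2.58 Ma, so the interval is 201.4 − 2.58 = 198.82 Myr.
A period fits inside if it starts at or after 201.4 Ma and ends at or before 2.58 Ma; oldest first that gives Jurassic, Cretaceous, Paleogene, Neogene.

198.82 million years; Jurassic, Cretaceous, Paleogene, Neogene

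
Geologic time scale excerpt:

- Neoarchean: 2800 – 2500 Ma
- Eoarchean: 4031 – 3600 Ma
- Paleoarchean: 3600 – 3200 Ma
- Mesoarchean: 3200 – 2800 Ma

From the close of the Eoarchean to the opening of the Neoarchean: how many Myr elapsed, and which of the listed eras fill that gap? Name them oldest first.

The Eoarchean closes at 3600 Ma and the Neoarchean opens at 2800 Ma, so the interval is 3600 − 2800 = 800 Myr.
An era fits inside if it starts at or after 3600 Ma and ends at or before 2800 Ma; oldest first that gives Paleoarchean, Mesoarchean.

800 million years; Paleoarchean, Mesoarchean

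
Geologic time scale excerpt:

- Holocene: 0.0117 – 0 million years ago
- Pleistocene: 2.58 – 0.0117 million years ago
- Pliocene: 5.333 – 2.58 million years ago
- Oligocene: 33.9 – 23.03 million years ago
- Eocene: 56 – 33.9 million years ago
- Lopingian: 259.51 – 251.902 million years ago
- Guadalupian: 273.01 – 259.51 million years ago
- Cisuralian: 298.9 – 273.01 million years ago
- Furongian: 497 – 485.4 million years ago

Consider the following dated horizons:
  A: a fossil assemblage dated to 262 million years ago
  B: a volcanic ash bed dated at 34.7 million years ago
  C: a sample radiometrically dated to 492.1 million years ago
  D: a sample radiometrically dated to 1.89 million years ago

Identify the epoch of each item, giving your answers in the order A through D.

A: 262 Ma lies in 273.01–259.51 Ma, so Guadalupian.
B: 34.7 Ma lies in 56–33.9 Ma, so Eocene.
C: 492.1 Ma lies in 497–485.4 Ma, so Furongian.
D: 1.89 Ma lies in 2.58–0.0117 Ma, so Pleistocene.

A — Guadalupian; B — Eocene; C — Furongian; D — Pleistocene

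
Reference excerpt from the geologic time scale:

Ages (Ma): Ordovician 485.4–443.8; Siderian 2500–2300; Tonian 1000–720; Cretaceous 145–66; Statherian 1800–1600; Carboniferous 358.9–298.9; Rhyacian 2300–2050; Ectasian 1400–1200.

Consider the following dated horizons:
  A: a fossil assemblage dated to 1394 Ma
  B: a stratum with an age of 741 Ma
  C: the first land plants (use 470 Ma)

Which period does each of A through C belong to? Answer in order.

A — Ectasian; B — Tonian; C — Ordovician

A: 1394 Ma lies in 1400–1200 Ma, so Ectasian.
B: 741 Ma lies in 1000–720 Ma, so Tonian.
C: 470 Ma lies in 485.4–443.8 Ma, so Ordovician.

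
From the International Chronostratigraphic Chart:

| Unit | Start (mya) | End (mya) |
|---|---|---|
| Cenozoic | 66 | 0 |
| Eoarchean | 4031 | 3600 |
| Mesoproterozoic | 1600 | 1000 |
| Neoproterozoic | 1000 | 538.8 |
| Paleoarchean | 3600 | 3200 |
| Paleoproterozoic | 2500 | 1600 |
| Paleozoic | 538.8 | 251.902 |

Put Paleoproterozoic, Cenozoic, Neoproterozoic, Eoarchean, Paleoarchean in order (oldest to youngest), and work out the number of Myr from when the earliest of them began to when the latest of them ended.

Start ages (Ma): Eoarchean 4031, Paleoarchean 3600, Paleoproterozoic 2500, Neoproterozoic 1000, Cenozoic 66.
Ordered oldest to youngest: Eoarchean, Paleoarchean, Paleoproterozoic, Neoproterozoic, Cenozoic.
Span = 4031 − 0 = 4031 Myr.

Eoarchean, Paleoarchean, Paleoproterozoic, Neoproterozoic, Cenozoic; total span 4031 Myr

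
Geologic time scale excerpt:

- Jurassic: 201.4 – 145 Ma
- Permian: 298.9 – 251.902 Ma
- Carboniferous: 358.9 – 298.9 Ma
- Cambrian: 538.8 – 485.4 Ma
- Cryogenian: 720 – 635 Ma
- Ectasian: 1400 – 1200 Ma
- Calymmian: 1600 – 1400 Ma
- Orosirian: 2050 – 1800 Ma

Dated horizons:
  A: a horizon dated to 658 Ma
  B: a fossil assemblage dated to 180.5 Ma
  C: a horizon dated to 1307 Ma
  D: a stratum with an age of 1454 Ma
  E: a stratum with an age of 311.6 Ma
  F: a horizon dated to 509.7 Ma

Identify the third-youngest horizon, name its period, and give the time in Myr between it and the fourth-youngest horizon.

Smaller Ma means younger, so youngest first: B 180.5 < E 311.6 < F 509.7 < A 658 < C 1307 < D 1454.
Counting 3 along gives F (509.7 Ma); the excerpt puts that inside the Cambrian, 538.8–485.4 Ma.
Next in line is A (658 Ma), and 658 − 509.7 = 148.3 Myr.

F, in the Cambrian; 148.3 million years to A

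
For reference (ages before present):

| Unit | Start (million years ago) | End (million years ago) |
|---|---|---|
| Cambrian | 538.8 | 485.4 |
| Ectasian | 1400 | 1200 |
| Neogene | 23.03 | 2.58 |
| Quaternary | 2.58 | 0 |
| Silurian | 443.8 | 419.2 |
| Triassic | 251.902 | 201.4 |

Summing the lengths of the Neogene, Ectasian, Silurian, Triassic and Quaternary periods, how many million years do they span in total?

Duration is start − end for each: (23.03 − 2.58) + (1400 − 1200) + (443.8 − 419.2) + (251.902 − 201.4) + (2.58 − 0).
That is 20.45 + 200 + 24.6 + 50.502 + 2.58, which totals 298.132 million years.

298.132 million years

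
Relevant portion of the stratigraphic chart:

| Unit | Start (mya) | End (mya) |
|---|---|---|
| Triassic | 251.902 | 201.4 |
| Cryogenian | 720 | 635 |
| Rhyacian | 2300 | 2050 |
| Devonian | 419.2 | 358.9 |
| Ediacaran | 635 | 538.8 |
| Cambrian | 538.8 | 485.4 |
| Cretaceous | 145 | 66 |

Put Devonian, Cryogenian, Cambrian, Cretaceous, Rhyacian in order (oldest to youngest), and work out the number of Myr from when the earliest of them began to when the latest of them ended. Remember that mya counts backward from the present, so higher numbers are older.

Rhyacian, Cryogenian, Cambrian, Devonian, Cretaceous; total span 2234 Myr

From the excerpt: Devonian 419.2–358.9; Cryogenian 720–635; Cambrian 538.8–485.4; Cretaceous 145–66; Rhyacian 2300–2050 (Ma).
Larger Ma is earlier, so the oldest is Rhyacian and the youngest is Cretaceous; oldest to youngest: Rhyacian, Cryogenian, Cambrian, Devonian, Cretaceous.
Oldest start 2300 minus youngest end 66 gives 2234 Myr overall.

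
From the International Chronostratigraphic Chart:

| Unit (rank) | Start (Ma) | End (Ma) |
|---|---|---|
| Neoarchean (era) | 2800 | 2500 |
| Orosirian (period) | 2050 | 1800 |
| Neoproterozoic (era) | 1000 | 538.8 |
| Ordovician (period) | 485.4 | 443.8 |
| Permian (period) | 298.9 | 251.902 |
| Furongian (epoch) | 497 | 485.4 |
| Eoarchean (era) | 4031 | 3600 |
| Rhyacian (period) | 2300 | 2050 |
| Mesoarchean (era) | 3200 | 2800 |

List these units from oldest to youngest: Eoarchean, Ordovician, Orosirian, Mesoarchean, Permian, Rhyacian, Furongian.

The oldest of these is Eoarchean (starts 4031 Ma) and the youngest is Permian (ends 251.902 Ma).
In between, by decreasing start age: Mesoarchean (3200), Rhyacian (2300), Orosirian (2050), Furongian (497), Ordovician (485.4).

Eoarchean, Mesoarchean, Rhyacian, Orosirian, Furongian, Ordovician, Permian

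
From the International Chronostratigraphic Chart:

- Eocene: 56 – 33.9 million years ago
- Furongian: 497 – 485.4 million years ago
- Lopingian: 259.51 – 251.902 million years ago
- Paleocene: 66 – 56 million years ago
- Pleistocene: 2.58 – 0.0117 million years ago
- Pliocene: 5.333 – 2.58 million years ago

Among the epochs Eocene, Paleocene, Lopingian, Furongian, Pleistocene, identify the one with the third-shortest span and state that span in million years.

Durations: Eocene 22.1; Paleocene 10; Lopingian 7.608; Furongian 11.6; Pleistocene 2.5683 Myr.
Sorted shortest-first: Pleistocene (2.5683), Lopingian (7.608), Paleocene (10), Furongian (11.6), Eocene (22.1).
The third shortest is Paleocene at 10 Myr.

Paleocene, 10 million years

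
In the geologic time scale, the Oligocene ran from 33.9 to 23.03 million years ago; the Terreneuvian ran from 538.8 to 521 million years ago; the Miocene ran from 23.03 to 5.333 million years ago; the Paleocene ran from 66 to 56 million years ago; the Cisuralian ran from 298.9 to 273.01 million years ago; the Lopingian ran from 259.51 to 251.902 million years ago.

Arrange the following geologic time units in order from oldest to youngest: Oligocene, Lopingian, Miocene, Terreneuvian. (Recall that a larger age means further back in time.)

Terreneuvian, then Lopingian, then Oligocene, then Miocene

The oldest of these is Terreneuvian (starts 538.8 Ma) and the youngest is Miocene (ends 5.333 Ma).
In between, by decreasing start age: Lopingian (259.51), Oligocene (33.9).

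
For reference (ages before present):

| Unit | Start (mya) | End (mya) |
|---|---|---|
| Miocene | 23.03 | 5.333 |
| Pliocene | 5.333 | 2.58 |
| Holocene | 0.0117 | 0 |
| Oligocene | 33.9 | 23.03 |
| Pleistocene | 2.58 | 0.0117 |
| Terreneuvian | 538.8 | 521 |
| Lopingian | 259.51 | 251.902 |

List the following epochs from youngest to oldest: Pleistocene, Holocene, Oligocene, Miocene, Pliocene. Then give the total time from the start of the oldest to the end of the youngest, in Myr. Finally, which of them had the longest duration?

Start ages (Ma): Oligocene 33.9, Miocene 23.03, Pliocene 5.333, Pleistocene 2.58, Holocene 0.0117.
Ordered youngest to oldest: Holocene, Pleistocene, Pliocene, Miocene, Oligocene.
Span = 33.9 − 0 = 33.9 Myr.
Durations: Miocene 17.697, Oligocene 10.87, Pliocene 2.753, Holocene 0.0117, Pleistocene 2.5683 → longest is Miocene (17.697 Myr).

Holocene → Pleistocene → Pliocene → Miocene → Oligocene; total span 33.9 Myr; longest is Miocene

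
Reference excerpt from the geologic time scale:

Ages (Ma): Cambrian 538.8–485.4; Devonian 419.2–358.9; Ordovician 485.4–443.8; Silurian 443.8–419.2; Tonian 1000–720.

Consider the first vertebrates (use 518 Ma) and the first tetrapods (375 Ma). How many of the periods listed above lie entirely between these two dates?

2

The older date is 518 Ma and the younger is 375 Ma.
Periods with start < 518 and end > 375 Ma: Ordovician (485.4–443.8), Silurian (443.8–419.2).
That is 2 complete periods.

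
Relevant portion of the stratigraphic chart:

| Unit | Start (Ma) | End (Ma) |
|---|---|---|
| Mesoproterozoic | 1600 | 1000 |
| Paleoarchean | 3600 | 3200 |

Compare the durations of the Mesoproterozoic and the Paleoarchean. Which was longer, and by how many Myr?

Mesoproterozoic: 1600 − 1000 = 600 Myr.
Paleoarchean: 3600 − 3200 = 400 Myr.
Difference: 600 − 400 = 200 Myr, so the Mesoproterozoic was longer.

Mesoproterozoic, by 200 million years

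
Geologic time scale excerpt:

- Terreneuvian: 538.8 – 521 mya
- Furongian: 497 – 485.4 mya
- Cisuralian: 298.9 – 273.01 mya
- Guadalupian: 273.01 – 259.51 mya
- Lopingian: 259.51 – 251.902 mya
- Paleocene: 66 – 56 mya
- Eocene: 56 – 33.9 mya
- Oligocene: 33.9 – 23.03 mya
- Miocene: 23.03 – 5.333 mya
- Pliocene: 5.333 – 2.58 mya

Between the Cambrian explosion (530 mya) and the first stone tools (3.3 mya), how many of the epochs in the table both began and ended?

530 Ma sits inside the Terreneuvian (538.8–521) and 3.3 Ma inside the Pliocene (5.333–2.58); neither of those is wholly between the two dates.
The listed epochs lying completely between them are Furongian, Cisuralian, Guadalupian, Lopingian, Paleocene, Eocene, Oligocene, Miocene — 8 in all.

8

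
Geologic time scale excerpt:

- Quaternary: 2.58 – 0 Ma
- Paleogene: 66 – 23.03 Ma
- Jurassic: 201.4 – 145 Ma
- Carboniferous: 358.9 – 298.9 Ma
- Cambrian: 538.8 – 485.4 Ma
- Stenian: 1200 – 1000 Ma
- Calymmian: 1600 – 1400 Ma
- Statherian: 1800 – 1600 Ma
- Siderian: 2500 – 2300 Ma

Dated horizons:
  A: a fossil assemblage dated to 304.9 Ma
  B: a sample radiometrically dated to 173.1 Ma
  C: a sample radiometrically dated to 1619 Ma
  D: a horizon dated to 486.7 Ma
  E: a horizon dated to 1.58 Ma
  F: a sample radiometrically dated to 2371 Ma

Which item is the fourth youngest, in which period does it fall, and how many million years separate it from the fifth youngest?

Smaller Ma means younger, so youngest first: E 1.58 < B 173.1 < A 304.9 < D 486.7 < C 1619 < F 2371.
Counting 4 along gives D (486.7 Ma); the excerpt puts that inside the Cambrian, 538.8–485.4 Ma.
Next in line is C (1619 Ma), and 1619 − 486.7 = 1132.3 Myr.

D, in the Cambrian; 1132.3 million years to C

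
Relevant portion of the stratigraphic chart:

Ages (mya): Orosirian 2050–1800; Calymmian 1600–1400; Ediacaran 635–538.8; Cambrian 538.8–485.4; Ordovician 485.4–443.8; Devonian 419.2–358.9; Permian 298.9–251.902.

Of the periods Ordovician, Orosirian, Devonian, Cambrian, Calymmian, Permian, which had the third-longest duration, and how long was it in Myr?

Devonian, 60.3 million years

Start − end for each: Ordovician 485.4 − 443.8 = 41.6; Orosirian 2050 − 1800 = 250; Devonian 419.2 − 358.9 = 60.3; Cambrian 538.8 − 485.4 = 53.4; Calymmian 1600 − 1400 = 200; Permian 298.9 − 251.902 = 46.998.
Ranking these from longest: Orosirian > Calymmian > Devonian > Cambrian > Permian > Ordovician.
Position 3 in that ranking is Devonian, which lasted 60.3 Myr.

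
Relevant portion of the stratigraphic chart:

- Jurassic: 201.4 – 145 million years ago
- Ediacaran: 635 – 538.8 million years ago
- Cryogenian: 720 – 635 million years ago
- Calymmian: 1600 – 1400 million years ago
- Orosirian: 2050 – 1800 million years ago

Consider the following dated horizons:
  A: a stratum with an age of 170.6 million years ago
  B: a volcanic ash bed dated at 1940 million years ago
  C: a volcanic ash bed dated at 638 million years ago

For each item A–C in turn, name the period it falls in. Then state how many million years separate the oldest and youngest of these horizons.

Match each age against the start–end ranges in the excerpt: A = 170.6 Ma → Jurassic (201.4–145); B = 1940 Ma → Orosirian (2050–1800); C = 638 Ma → Cryogenian (720–635).
The largest age is 1940 Ma and the smallest is 170.6 Ma; their difference is 1769.4 Myr.

A — Jurassic; B — Orosirian; C — Cryogenian; span 1769.4 million years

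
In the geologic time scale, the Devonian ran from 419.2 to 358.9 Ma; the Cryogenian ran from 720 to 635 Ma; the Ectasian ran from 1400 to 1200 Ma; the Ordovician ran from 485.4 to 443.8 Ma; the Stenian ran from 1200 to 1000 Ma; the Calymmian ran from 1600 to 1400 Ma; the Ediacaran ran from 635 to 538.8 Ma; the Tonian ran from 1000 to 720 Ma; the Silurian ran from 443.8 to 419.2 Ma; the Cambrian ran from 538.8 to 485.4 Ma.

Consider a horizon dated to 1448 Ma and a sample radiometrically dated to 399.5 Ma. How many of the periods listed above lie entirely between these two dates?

8

1448 Ma sits inside the Calymmian (1600–1400) and 399.5 Ma inside the Devonian (419.2–358.9); neither of those is wholly between the two dates.
The listed periods lying completely between them are Ectasian, Stenian, Tonian, Cryogenian, Ediacaran, Cambrian, Ordovician, Silurian — 8 in all.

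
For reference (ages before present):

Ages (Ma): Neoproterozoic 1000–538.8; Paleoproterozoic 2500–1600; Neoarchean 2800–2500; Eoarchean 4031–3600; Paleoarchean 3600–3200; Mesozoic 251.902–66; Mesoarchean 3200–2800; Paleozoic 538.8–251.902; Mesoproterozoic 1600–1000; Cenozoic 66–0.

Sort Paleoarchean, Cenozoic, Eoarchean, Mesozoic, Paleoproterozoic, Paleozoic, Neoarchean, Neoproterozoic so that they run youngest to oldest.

The oldest of these is Eoarchean (starts 4031 Ma) and the youngest is Cenozoic (ends 0 Ma).
In between, by decreasing start age: Paleoarchean (3600), Neoarchean (2800), Paleoproterozoic (2500), Neoproterozoic (1000), Paleozoic (538.8), Mesozoic (251.902).
Listing youngest first means reversing that sequence.

Cenozoic, then Mesozoic, then Paleozoic, then Neoproterozoic, then Paleoproterozoic, then Neoarchean, then Paleoarchean, then Eoarchean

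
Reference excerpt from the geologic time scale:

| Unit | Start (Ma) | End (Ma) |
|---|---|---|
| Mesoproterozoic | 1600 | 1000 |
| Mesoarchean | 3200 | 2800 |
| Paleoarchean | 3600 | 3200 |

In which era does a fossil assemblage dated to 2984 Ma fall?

2984 Ma lies between 3200 and 2800 Ma, so it falls in the Mesoarchean.

Mesoarchean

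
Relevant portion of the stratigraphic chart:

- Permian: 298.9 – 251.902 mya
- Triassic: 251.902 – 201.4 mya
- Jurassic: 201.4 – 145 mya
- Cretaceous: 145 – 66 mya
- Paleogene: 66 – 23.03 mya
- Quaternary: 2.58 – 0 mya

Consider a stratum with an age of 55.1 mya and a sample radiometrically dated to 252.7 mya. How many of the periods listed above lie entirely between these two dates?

The older date is 252.7 Ma and the younger is 55.1 Ma.
Periods with start < 252.7 and end > 55.1 Ma: Triassic (251.902–201.4), Jurassic (201.4–145), Cretaceous (145–66).
That is 3 complete periods.

3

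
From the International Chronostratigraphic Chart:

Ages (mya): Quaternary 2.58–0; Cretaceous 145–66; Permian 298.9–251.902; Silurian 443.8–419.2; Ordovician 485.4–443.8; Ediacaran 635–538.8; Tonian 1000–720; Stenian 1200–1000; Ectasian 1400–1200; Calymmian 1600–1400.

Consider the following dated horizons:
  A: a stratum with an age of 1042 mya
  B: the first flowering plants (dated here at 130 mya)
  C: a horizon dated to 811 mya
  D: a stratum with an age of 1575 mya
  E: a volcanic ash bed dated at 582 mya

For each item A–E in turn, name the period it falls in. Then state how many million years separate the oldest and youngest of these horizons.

A: 1042 Ma lies in 1200–1000 Ma, so Stenian.
B: 130 Ma lies in 145–66 Ma, so Cretaceous.
C: 811 Ma lies in 1000–720 Ma, so Tonian.
D: 1575 Ma lies in 1600–1400 Ma, so Calymmian.
E: 582 Ma lies in 635–538.8 Ma, so Ediacaran.
Oldest = 1575 Ma, youngest = 130 Ma → span 1445 Myr.

A — Stenian; B — Cretaceous; C — Tonian; D — Calymmian; E — Ediacaran; span 1445 million years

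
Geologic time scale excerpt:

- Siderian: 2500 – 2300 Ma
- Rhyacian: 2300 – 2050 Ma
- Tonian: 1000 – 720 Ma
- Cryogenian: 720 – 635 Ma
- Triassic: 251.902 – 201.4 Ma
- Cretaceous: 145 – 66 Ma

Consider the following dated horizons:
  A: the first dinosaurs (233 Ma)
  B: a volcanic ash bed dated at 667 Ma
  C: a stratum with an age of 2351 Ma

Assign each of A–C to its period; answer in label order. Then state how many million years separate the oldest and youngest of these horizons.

Match each age against the start–end ranges in the excerpt: A = 233 Ma → Triassic (251.902–201.4); B = 667 Ma → Cryogenian (720–635); C = 2351 Ma → Siderian (2500–2300).
The largest age is 2351 Ma and the smallest is 233 Ma; their difference is 2118 Myr.

A — Triassic; B — Cryogenian; C — Siderian; span 2118 million years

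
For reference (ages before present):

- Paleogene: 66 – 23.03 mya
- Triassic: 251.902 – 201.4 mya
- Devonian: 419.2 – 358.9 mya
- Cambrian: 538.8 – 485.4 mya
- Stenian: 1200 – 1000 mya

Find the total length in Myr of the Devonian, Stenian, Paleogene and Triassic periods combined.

353.772 million years

Each duration: Devonian = 60.3; Stenian = 200; Paleogene = 42.97; Triassic = 50.502.
Sum: 60.3 + 200 + 42.97 + 50.502 = 353.772 Myr.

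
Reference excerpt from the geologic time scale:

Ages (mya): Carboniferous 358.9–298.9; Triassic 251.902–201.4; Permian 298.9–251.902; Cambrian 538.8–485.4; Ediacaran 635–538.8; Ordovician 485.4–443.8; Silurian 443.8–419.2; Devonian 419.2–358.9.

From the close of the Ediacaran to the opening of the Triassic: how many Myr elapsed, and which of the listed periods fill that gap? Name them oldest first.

End of Ediacaran = 538.8 Ma; start of Triassic = 251.902 Ma.
Gap = 538.8 − 251.902 = 286.898 Myr.
Periods wholly inside 538.8–251.902 Ma: Cambrian (538.8–485.4), Ordovician (485.4–443.8), Silurian (443.8–419.2), Devonian (419.2–358.9), Carboniferous (358.9–298.9), Permian (298.9–251.902).

286.898 million years; Cambrian, Ordovician, Silurian, Devonian, Carboniferous, Permian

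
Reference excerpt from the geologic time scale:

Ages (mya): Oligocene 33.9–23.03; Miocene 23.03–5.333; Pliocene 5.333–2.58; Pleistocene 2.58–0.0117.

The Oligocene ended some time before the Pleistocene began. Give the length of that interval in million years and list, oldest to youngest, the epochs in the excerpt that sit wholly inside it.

End of Oligocene = 23.03 Ma; start of Pleistocene = 2.58 Ma.
Gap = 23.03 − 2.58 = 20.45 Myr.
Epochs wholly inside 23.03–2.58 Ma: Miocene (23.03–5.333), Pliocene (5.333–2.58).

20.45 million years; Miocene, Pliocene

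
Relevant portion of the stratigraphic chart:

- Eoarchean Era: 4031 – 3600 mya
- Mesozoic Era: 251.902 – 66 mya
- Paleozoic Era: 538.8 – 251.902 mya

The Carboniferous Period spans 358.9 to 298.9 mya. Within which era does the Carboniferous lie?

The Carboniferous (358.9–298.9 Ma) lies entirely within 538.8–251.902 Ma, the Paleozoic Era.

Paleozoic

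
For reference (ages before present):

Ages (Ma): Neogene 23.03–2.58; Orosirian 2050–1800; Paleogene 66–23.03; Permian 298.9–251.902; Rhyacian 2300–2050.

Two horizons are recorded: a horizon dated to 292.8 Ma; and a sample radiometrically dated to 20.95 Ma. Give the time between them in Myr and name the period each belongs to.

271.85 million years apart; the first in the Permian, the second in the Neogene

Elapsed time: 292.8 − 20.95 = 271.85 Myr.
292.8 Ma lies within 298.9–251.902 Ma: Permian.
20.95 Ma lies within 23.03–2.58 Ma: Neogene.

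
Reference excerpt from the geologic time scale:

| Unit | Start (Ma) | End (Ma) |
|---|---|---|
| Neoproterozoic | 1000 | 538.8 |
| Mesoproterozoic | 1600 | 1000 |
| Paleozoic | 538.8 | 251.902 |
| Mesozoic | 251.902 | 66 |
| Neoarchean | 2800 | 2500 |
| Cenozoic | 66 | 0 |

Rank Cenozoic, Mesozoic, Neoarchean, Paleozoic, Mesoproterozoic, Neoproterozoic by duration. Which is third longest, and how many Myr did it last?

Durations: Cenozoic 66; Mesozoic 185.902; Neoarchean 300; Paleozoic 286.898; Mesoproterozoic 600; Neoproterozoic 461.2 Myr.
Sorted longest-first: Mesoproterozoic (600), Neoproterozoic (461.2), Neoarchean (300), Paleozoic (286.898), Mesozoic (185.902), Cenozoic (66).
The third longest is Neoarchean at 300 Myr.

Neoarchean, 300 million years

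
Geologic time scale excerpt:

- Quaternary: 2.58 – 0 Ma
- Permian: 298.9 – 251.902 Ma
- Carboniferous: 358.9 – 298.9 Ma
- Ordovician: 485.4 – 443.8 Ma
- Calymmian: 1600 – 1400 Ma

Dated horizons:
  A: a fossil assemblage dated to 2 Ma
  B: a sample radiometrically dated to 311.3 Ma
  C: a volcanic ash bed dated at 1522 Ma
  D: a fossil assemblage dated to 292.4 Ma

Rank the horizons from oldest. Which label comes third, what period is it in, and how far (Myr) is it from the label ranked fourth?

D, in the Permian; 290.4 million years to A

Larger Ma means older, so oldest first: C 1522 > B 311.3 > D 292.4 > A 2.
Counting 3 along gives D (292.4 Ma); the excerpt puts that inside the Permian, 298.9–251.902 Ma.
Next in line is A (2 Ma), and 292.4 − 2 = 290.4 Myr.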